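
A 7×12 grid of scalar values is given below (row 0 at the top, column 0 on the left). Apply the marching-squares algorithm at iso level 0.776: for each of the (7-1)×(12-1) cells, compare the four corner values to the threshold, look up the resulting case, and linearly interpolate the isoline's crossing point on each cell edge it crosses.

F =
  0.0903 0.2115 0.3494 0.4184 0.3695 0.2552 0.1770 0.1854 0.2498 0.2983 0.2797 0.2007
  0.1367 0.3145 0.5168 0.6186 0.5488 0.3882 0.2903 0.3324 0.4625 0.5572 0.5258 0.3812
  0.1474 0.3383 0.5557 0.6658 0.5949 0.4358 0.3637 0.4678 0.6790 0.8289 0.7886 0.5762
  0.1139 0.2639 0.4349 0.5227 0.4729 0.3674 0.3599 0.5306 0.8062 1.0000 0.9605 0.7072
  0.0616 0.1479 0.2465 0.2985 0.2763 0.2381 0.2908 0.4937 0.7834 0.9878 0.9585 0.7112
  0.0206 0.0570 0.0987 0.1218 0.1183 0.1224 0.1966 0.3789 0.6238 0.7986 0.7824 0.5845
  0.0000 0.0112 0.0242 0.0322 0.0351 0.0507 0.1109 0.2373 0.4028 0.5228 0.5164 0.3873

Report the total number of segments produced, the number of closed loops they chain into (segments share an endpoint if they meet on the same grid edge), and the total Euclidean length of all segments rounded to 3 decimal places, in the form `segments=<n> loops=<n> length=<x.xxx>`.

cell (1,8): code 0100 → (1.805,9.000)–(2.000,8.647)
cell (1,9): code 1100 → (1.952,10.000)–(1.805,9.000)
cell (1,10): code 1000 → (2.000,10.059)–(1.952,10.000)
cell (2,7): code 0100 → (2.763,8.000)–(3.000,7.890)
cell (2,8): code 1110 → (2.000,8.647)–(2.763,8.000)
cell (2,10): code 1001 → (3.000,10.728)–(2.000,10.059)
cell (3,7): code 0110 → (3.000,7.890)–(4.000,7.974)
cell (3,10): code 1001 → (4.000,10.738)–(3.000,10.728)
cell (4,7): code 0010 → (4.000,7.974)–(4.046,8.000)
cell (4,8): code 0111 → (4.046,8.000)–(5.000,8.871)
cell (4,10): code 1001 → (5.000,10.032)–(4.000,10.738)
cell (5,8): code 0010 → (5.000,8.871)–(5.082,9.000)
cell (5,9): code 0011 → (5.082,9.000)–(5.024,10.000)
cell (5,10): code 0001 → (5.024,10.000)–(5.000,10.032)
total: 14 segments, chained into 1 closed loop(s), length Σ = 9.721627

segments=14 loops=1 length=9.722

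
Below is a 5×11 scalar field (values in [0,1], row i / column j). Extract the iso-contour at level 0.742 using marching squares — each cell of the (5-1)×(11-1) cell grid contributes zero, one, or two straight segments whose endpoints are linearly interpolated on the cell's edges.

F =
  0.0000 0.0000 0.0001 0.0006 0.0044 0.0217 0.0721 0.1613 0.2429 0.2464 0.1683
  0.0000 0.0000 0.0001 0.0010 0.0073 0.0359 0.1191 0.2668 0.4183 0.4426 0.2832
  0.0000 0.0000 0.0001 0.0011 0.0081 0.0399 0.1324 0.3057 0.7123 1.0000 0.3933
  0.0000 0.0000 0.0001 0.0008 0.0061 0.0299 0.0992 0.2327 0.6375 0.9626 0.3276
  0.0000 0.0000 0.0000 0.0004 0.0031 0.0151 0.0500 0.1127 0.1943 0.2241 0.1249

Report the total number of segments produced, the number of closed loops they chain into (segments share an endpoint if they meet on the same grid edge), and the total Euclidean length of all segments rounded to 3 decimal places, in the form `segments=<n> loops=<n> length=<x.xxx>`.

cell (1,8): code 0100 → (1.537,9.000)–(2.000,8.103)
cell (1,9): code 1000 → (2.000,9.425)–(1.537,9.000)
cell (2,8): code 0110 → (2.000,8.103)–(3.000,8.321)
cell (2,9): code 1001 → (3.000,9.347)–(2.000,9.425)
cell (3,8): code 0010 → (3.000,8.321)–(3.299,9.000)
cell (3,9): code 0001 → (3.299,9.000)–(3.000,9.347)
total: 6 segments, chained into 1 closed loop(s), length Σ = 4.863854

segments=6 loops=1 length=4.864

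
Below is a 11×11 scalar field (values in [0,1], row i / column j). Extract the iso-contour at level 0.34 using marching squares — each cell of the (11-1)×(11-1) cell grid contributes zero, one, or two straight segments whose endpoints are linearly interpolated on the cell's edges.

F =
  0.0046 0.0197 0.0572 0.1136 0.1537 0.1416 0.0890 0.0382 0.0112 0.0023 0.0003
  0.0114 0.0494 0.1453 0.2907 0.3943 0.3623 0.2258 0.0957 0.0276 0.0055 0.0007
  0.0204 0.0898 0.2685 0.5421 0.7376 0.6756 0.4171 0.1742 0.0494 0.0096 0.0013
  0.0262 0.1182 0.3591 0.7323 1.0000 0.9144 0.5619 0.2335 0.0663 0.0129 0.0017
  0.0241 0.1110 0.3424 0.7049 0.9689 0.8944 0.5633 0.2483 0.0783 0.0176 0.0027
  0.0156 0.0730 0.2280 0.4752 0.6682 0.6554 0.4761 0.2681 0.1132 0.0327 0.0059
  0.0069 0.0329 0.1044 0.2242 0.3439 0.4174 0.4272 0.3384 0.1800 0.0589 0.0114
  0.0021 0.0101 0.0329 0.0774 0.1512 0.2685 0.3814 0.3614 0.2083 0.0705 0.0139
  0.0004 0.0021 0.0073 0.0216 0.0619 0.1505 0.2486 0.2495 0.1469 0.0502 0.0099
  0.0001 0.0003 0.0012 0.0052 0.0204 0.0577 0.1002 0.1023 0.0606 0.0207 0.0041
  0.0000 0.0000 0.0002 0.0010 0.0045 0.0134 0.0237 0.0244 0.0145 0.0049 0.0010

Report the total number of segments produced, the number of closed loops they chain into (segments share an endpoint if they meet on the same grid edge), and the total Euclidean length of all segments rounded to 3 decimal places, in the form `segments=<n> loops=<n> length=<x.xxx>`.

cell (0,3): code 0100 → (0.774,4.000)–(1.000,3.476)
cell (0,4): code 1100 → (0.899,5.000)–(0.774,4.000)
cell (0,5): code 1000 → (1.000,5.163)–(0.899,5.000)
cell (1,2): code 0100 → (1.196,3.000)–(2.000,2.261)
cell (1,3): code 1110 → (1.000,3.476)–(1.196,3.000)
cell (1,5): code 1101 → (1.597,6.000)–(1.000,5.163)
cell (1,6): code 1000 → (2.000,6.317)–(1.597,6.000)
cell (2,1): code 0100 → (2.789,2.000)–(3.000,1.921)
cell (2,2): code 1110 → (2.000,2.261)–(2.789,2.000)
cell (2,6): code 1001 → (3.000,6.676)–(2.000,6.317)
cell (3,1): code 0110 → (3.000,1.921)–(4.000,1.990)
cell (3,6): code 1001 → (4.000,6.709)–(3.000,6.676)
cell (4,1): code 0010 → (4.000,1.990)–(4.021,2.000)
cell (4,2): code 0111 → (4.021,2.000)–(5.000,2.453)
cell (4,6): code 1001 → (5.000,6.654)–(4.000,6.709)
cell (5,2): code 0010 → (5.000,2.453)–(5.539,3.000)
cell (5,3): code 0111 → (5.539,3.000)–(6.000,3.967)
cell (5,6): code 1001 → (6.000,6.982)–(5.000,6.654)
cell (6,3): code 0010 → (6.000,3.967)–(6.020,4.000)
cell (6,4): code 0011 → (6.020,4.000)–(6.520,5.000)
cell (6,5): code 0111 → (6.520,5.000)–(7.000,5.633)
cell (6,6): code 1101 → (6.070,7.000)–(6.000,6.982)
cell (6,7): code 1000 → (7.000,7.140)–(6.070,7.000)
cell (7,5): code 0010 → (7.000,5.633)–(7.312,6.000)
cell (7,6): code 0011 → (7.312,6.000)–(7.191,7.000)
cell (7,7): code 0001 → (7.191,7.000)–(7.000,7.140)
total: 26 segments, chained into 1 closed loop(s), length Σ = 18.723960

segments=26 loops=1 length=18.724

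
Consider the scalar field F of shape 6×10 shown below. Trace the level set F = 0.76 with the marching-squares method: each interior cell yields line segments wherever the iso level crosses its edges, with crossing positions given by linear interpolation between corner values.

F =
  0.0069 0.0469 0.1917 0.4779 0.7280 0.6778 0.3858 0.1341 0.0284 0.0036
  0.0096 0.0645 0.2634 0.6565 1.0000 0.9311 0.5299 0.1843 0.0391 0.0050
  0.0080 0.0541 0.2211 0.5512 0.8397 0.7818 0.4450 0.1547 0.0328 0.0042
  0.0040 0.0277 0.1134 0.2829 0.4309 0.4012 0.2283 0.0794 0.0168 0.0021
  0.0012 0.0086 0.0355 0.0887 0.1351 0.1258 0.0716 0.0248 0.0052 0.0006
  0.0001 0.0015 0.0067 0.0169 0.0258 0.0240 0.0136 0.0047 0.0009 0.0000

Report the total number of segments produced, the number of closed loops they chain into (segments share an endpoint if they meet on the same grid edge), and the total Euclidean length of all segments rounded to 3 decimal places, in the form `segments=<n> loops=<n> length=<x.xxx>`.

segments=8 loops=1 length=6.528

cell (0,3): code 0100 → (0.118,4.000)–(1.000,3.301)
cell (0,4): code 1100 → (0.325,5.000)–(0.118,4.000)
cell (0,5): code 1000 → (1.000,5.426)–(0.325,5.000)
cell (1,3): code 0110 → (1.000,3.301)–(2.000,3.724)
cell (1,5): code 1001 → (2.000,5.065)–(1.000,5.426)
cell (2,3): code 0010 → (2.000,3.724)–(2.195,4.000)
cell (2,4): code 0011 → (2.195,4.000)–(2.057,5.000)
cell (2,5): code 0001 → (2.057,5.000)–(2.000,5.065)
total: 8 segments, chained into 1 closed loop(s), length Σ = 6.528474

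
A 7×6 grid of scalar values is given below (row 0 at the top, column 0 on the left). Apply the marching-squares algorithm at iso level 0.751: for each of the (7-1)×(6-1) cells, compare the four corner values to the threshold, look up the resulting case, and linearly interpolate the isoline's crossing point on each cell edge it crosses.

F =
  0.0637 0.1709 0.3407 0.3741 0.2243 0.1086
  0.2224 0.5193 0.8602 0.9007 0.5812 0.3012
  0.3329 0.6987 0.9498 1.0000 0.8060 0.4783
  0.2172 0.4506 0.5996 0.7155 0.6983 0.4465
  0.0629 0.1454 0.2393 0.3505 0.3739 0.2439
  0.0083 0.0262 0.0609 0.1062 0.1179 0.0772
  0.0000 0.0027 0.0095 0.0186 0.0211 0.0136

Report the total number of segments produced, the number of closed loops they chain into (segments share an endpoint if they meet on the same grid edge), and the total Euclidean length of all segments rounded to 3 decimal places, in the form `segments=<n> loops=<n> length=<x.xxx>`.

segments=10 loops=1 length=7.882

cell (0,1): code 0100 → (0.790,2.000)–(1.000,1.680)
cell (0,2): code 1100 → (0.716,3.000)–(0.790,2.000)
cell (0,3): code 1000 → (1.000,3.469)–(0.716,3.000)
cell (1,1): code 0110 → (1.000,1.680)–(2.000,1.208)
cell (1,3): code 1101 → (1.755,4.000)–(1.000,3.469)
cell (1,4): code 1000 → (2.000,4.168)–(1.755,4.000)
cell (2,1): code 0010 → (2.000,1.208)–(2.568,2.000)
cell (2,2): code 0011 → (2.568,2.000)–(2.875,3.000)
cell (2,3): code 0011 → (2.875,3.000)–(2.511,4.000)
cell (2,4): code 0001 → (2.511,4.000)–(2.000,4.168)
total: 10 segments, chained into 1 closed loop(s), length Σ = 7.882068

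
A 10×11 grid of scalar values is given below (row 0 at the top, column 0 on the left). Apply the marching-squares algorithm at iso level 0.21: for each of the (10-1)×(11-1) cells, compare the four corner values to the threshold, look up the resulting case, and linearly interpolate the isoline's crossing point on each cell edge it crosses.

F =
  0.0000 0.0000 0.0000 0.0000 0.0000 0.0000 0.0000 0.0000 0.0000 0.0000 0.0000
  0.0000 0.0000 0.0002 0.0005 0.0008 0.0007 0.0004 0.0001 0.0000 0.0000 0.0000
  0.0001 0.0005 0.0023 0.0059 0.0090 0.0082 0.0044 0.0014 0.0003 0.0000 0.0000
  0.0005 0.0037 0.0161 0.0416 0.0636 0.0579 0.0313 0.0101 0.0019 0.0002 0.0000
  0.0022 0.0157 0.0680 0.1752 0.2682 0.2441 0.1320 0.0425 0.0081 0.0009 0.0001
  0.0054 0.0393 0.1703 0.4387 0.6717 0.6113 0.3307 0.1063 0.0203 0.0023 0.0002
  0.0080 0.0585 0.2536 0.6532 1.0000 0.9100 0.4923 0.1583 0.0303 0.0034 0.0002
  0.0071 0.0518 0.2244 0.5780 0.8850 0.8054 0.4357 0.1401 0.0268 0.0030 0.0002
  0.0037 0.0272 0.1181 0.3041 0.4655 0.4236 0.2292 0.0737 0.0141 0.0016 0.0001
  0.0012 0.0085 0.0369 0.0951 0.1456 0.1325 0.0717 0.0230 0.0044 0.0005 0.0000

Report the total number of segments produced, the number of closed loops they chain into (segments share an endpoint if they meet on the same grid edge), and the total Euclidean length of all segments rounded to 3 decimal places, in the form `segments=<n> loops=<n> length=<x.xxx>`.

segments=20 loops=1 length=15.825

cell (3,3): code 0100 → (3.716,4.000)–(4.000,3.374)
cell (3,4): code 1100 → (3.817,5.000)–(3.716,4.000)
cell (3,5): code 1000 → (4.000,5.304)–(3.817,5.000)
cell (4,2): code 0100 → (4.132,3.000)–(5.000,2.148)
cell (4,3): code 1110 → (4.000,3.374)–(4.132,3.000)
cell (4,5): code 1101 → (4.393,6.000)–(4.000,5.304)
cell (4,6): code 1000 → (5.000,6.538)–(4.393,6.000)
cell (5,1): code 0100 → (5.477,2.000)–(6.000,1.777)
cell (5,2): code 1110 → (5.000,2.148)–(5.477,2.000)
cell (5,6): code 1001 → (6.000,6.845)–(5.000,6.538)
cell (6,1): code 0110 → (6.000,1.777)–(7.000,1.917)
cell (6,6): code 1001 → (7.000,6.764)–(6.000,6.845)
cell (7,1): code 0010 → (7.000,1.917)–(7.135,2.000)
cell (7,2): code 0111 → (7.135,2.000)–(8.000,2.494)
cell (7,6): code 1001 → (8.000,6.123)–(7.000,6.764)
cell (8,2): code 0010 → (8.000,2.494)–(8.450,3.000)
cell (8,3): code 0011 → (8.450,3.000)–(8.799,4.000)
cell (8,4): code 0011 → (8.799,4.000)–(8.734,5.000)
cell (8,5): code 0011 → (8.734,5.000)–(8.122,6.000)
cell (8,6): code 0001 → (8.122,6.000)–(8.000,6.123)
total: 20 segments, chained into 1 closed loop(s), length Σ = 15.824689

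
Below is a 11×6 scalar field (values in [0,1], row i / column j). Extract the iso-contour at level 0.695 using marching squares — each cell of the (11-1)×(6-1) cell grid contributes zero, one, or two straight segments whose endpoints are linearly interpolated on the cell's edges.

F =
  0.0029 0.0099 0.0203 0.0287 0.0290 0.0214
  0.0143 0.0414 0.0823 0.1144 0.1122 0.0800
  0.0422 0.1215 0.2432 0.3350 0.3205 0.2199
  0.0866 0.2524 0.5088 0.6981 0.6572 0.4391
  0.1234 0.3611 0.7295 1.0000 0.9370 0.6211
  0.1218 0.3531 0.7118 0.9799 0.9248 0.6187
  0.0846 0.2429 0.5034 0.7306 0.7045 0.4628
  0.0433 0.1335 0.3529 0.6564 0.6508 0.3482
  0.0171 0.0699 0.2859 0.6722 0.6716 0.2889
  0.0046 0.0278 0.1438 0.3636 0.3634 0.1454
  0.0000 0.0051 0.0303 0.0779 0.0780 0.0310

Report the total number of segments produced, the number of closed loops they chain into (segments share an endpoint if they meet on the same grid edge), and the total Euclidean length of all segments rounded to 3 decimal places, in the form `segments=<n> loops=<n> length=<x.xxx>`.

cell (2,2): code 0100 → (2.991,3.000)–(3.000,2.984)
cell (2,3): code 1000 → (3.000,3.076)–(2.991,3.000)
cell (3,1): code 0100 → (3.844,2.000)–(4.000,1.906)
cell (3,2): code 1110 → (3.000,2.984)–(3.844,2.000)
cell (3,3): code 1101 → (3.135,4.000)–(3.000,3.076)
cell (3,4): code 1000 → (4.000,4.766)–(3.135,4.000)
cell (4,1): code 0110 → (4.000,1.906)–(5.000,1.953)
cell (4,4): code 1001 → (5.000,4.751)–(4.000,4.766)
cell (5,1): code 0010 → (5.000,1.953)–(5.081,2.000)
cell (5,2): code 0111 → (5.081,2.000)–(6.000,2.843)
cell (5,4): code 1001 → (6.000,4.039)–(5.000,4.751)
cell (6,2): code 0010 → (6.000,2.843)–(6.480,3.000)
cell (6,3): code 0011 → (6.480,3.000)–(6.177,4.000)
cell (6,4): code 0001 → (6.177,4.000)–(6.000,4.039)
total: 14 segments, chained into 1 closed loop(s), length Σ = 9.962332

segments=14 loops=1 length=9.962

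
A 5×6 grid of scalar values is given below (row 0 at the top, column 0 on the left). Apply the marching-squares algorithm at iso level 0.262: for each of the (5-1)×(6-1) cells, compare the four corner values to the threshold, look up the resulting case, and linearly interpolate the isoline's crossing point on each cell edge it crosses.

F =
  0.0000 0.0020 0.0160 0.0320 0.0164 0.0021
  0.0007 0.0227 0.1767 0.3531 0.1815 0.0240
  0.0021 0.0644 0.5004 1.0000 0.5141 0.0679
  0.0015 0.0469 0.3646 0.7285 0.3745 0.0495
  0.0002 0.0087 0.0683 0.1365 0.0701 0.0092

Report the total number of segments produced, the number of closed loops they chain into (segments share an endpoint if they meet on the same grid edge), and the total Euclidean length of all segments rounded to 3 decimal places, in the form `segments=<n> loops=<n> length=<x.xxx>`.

segments=12 loops=1 length=9.338

cell (0,2): code 0100 → (0.716,3.000)–(1.000,2.484)
cell (0,3): code 1000 → (1.000,3.531)–(0.716,3.000)
cell (1,1): code 0100 → (1.264,2.000)–(2.000,1.453)
cell (1,2): code 1110 → (1.000,2.484)–(1.264,2.000)
cell (1,3): code 1101 → (1.242,4.000)–(1.000,3.531)
cell (1,4): code 1000 → (2.000,4.565)–(1.242,4.000)
cell (2,1): code 0110 → (2.000,1.453)–(3.000,1.677)
cell (2,4): code 1001 → (3.000,4.346)–(2.000,4.565)
cell (3,1): code 0010 → (3.000,1.677)–(3.346,2.000)
cell (3,2): code 0011 → (3.346,2.000)–(3.788,3.000)
cell (3,3): code 0011 → (3.788,3.000)–(3.370,4.000)
cell (3,4): code 0001 → (3.370,4.000)–(3.000,4.346)
total: 12 segments, chained into 1 closed loop(s), length Σ = 9.337907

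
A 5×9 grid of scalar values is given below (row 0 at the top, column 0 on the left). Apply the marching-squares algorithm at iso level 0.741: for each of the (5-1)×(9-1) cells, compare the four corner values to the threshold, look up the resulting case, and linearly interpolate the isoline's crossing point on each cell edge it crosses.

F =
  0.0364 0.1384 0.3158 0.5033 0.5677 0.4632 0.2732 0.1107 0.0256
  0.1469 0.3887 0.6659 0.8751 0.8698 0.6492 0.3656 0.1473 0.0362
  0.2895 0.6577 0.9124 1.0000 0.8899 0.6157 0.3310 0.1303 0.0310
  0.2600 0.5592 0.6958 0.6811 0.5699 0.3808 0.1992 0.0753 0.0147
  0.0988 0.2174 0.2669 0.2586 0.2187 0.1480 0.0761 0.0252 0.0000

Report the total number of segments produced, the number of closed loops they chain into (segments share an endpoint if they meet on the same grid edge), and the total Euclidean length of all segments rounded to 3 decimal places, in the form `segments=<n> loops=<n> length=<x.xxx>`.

segments=10 loops=1 length=8.713

cell (0,2): code 0100 → (0.639,3.000)–(1.000,2.359)
cell (0,3): code 1100 → (0.574,4.000)–(0.639,3.000)
cell (0,4): code 1000 → (1.000,4.584)–(0.574,4.000)
cell (1,1): code 0100 → (1.305,2.000)–(2.000,1.327)
cell (1,2): code 1110 → (1.000,2.359)–(1.305,2.000)
cell (1,4): code 1001 → (2.000,4.543)–(1.000,4.584)
cell (2,1): code 0010 → (2.000,1.327)–(2.791,2.000)
cell (2,2): code 0011 → (2.791,2.000)–(2.812,3.000)
cell (2,3): code 0011 → (2.812,3.000)–(2.465,4.000)
cell (2,4): code 0001 → (2.465,4.000)–(2.000,4.543)
total: 10 segments, chained into 1 closed loop(s), length Σ = 8.712516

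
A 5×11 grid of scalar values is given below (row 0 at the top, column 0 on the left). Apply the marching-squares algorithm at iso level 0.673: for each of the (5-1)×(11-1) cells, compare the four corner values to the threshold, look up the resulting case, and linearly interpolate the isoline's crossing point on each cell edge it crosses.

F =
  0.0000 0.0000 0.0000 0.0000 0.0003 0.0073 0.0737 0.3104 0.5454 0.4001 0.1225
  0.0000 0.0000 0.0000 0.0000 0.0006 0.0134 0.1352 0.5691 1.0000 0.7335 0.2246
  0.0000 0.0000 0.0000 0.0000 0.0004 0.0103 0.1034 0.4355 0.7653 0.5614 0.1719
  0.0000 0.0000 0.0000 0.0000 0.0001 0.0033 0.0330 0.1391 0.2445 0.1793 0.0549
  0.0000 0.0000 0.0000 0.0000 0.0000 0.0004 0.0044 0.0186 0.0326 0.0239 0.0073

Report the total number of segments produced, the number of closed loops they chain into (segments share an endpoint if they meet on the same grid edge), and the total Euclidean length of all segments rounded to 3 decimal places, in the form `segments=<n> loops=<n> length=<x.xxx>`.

cell (0,7): code 0100 → (0.281,8.000)–(1.000,7.241)
cell (0,8): code 1100 → (0.819,9.000)–(0.281,8.000)
cell (0,9): code 1000 → (1.000,9.119)–(0.819,9.000)
cell (1,7): code 0110 → (1.000,7.241)–(2.000,7.720)
cell (1,8): code 1011 → (2.000,8.453)–(1.352,9.000)
cell (1,9): code 0001 → (1.352,9.000)–(1.000,9.119)
cell (2,7): code 0010 → (2.000,7.720)–(2.177,8.000)
cell (2,8): code 0001 → (2.177,8.000)–(2.000,8.453)
total: 8 segments, chained into 1 closed loop(s), length Σ = 5.543882

segments=8 loops=1 length=5.544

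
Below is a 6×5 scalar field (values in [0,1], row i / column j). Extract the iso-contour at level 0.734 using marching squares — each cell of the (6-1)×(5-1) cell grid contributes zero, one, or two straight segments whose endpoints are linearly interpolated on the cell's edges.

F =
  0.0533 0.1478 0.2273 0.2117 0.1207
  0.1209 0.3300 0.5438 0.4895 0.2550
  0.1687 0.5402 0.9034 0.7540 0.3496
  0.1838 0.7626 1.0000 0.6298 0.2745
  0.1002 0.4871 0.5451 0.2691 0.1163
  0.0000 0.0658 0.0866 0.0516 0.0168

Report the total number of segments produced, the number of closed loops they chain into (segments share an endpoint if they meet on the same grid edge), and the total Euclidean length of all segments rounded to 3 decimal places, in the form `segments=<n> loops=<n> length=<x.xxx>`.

cell (1,1): code 0100 → (1.529,2.000)–(2.000,1.534)
cell (1,2): code 1100 → (1.924,3.000)–(1.529,2.000)
cell (1,3): code 1000 → (2.000,3.049)–(1.924,3.000)
cell (2,0): code 0100 → (2.871,1.000)–(3.000,0.951)
cell (2,1): code 1110 → (2.000,1.534)–(2.871,1.000)
cell (2,2): code 1011 → (3.000,2.719)–(2.161,3.000)
cell (2,3): code 0001 → (2.161,3.000)–(2.000,3.049)
cell (3,0): code 0010 → (3.000,0.951)–(3.104,1.000)
cell (3,1): code 0011 → (3.104,1.000)–(3.585,2.000)
cell (3,2): code 0001 → (3.585,2.000)–(3.000,2.719)
total: 10 segments, chained into 1 closed loop(s), length Σ = 6.192565

segments=10 loops=1 length=6.193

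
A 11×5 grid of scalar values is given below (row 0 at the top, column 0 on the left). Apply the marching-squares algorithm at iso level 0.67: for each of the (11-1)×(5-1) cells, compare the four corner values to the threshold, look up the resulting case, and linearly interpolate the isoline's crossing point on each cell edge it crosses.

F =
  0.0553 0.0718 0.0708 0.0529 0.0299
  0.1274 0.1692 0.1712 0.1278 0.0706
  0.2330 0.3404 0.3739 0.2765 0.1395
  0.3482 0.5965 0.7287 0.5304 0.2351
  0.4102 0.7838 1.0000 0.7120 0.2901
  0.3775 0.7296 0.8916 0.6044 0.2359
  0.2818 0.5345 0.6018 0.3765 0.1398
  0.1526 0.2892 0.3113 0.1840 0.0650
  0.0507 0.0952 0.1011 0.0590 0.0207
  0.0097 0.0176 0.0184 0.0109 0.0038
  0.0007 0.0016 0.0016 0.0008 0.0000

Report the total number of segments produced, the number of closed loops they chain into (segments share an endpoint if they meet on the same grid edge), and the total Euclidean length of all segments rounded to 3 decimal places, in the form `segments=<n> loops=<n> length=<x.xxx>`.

cell (2,1): code 0100 → (2.835,2.000)–(3.000,1.556)
cell (2,2): code 1000 → (3.000,2.296)–(2.835,2.000)
cell (3,0): code 0100 → (3.392,1.000)–(4.000,0.695)
cell (3,1): code 1110 → (3.000,1.556)–(3.392,1.000)
cell (3,2): code 1101 → (3.769,3.000)–(3.000,2.296)
cell (3,3): code 1000 → (4.000,3.100)–(3.769,3.000)
cell (4,0): code 0110 → (4.000,0.695)–(5.000,0.831)
cell (4,2): code 1011 → (5.000,2.772)–(4.390,3.000)
cell (4,3): code 0001 → (4.390,3.000)–(4.000,3.100)
cell (5,0): code 0010 → (5.000,0.831)–(5.305,1.000)
cell (5,1): code 0011 → (5.305,1.000)–(5.765,2.000)
cell (5,2): code 0001 → (5.765,2.000)–(5.000,2.772)
total: 12 segments, chained into 1 closed loop(s), length Σ = 8.066225

segments=12 loops=1 length=8.066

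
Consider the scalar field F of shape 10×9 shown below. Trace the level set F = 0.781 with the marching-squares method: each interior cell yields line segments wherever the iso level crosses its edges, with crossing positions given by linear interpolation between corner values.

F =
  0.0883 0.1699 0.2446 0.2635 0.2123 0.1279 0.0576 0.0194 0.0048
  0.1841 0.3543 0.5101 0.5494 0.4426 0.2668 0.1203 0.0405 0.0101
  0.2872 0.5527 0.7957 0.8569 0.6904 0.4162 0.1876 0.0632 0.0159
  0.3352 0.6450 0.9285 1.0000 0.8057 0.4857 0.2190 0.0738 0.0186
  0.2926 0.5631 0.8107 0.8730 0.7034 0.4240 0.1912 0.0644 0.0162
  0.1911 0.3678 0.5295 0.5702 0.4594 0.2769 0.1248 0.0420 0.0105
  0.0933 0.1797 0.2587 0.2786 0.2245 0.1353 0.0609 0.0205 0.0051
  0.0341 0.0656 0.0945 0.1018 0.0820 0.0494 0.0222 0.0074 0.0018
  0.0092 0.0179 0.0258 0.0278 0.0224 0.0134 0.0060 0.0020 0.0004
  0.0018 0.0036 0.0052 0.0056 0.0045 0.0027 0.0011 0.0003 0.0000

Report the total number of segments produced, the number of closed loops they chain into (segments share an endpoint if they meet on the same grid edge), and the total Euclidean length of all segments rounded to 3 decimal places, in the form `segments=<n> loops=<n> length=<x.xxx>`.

segments=12 loops=1 length=7.918

cell (1,1): code 0100 → (1.949,2.000)–(2.000,1.940)
cell (1,2): code 1100 → (1.753,3.000)–(1.949,2.000)
cell (1,3): code 1000 → (2.000,3.456)–(1.753,3.000)
cell (2,1): code 0110 → (2.000,1.940)–(3.000,1.480)
cell (2,3): code 1101 → (2.786,4.000)–(2.000,3.456)
cell (2,4): code 1000 → (3.000,4.077)–(2.786,4.000)
cell (3,1): code 0110 → (3.000,1.480)–(4.000,1.880)
cell (3,3): code 1011 → (4.000,3.542)–(3.241,4.000)
cell (3,4): code 0001 → (3.241,4.000)–(3.000,4.077)
cell (4,1): code 0010 → (4.000,1.880)–(4.106,2.000)
cell (4,2): code 0011 → (4.106,2.000)–(4.304,3.000)
cell (4,3): code 0001 → (4.304,3.000)–(4.000,3.542)
total: 12 segments, chained into 1 closed loop(s), length Σ = 7.918386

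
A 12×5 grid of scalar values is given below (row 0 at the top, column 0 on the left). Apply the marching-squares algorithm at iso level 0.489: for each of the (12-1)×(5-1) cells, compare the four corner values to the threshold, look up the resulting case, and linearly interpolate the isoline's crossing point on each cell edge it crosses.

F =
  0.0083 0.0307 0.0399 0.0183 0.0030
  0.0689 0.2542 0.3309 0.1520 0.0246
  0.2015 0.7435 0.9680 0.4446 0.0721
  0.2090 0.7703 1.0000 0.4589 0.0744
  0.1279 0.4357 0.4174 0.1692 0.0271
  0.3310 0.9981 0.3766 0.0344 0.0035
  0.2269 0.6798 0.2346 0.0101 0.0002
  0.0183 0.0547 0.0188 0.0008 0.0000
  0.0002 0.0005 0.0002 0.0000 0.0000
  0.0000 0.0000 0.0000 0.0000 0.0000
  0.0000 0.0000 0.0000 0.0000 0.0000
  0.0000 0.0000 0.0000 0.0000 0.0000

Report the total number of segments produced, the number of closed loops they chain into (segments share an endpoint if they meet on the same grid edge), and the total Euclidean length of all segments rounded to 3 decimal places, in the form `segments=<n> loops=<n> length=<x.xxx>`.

segments=14 loops=2 length=13.762

cell (1,0): code 0100 → (1.480,1.000)–(2.000,0.530)
cell (1,1): code 1100 → (1.248,2.000)–(1.480,1.000)
cell (1,2): code 1000 → (2.000,2.915)–(1.248,2.000)
cell (2,0): code 0110 → (2.000,0.530)–(3.000,0.499)
cell (2,2): code 1001 → (3.000,2.944)–(2.000,2.915)
cell (3,0): code 0010 → (3.000,0.499)–(3.841,1.000)
cell (3,1): code 0011 → (3.841,1.000)–(3.877,2.000)
cell (3,2): code 0001 → (3.877,2.000)–(3.000,2.944)
cell (4,0): code 0100 → (4.095,1.000)–(5.000,0.237)
cell (4,1): code 1000 → (5.000,1.819)–(4.095,1.000)
cell (5,0): code 0110 → (5.000,0.237)–(6.000,0.579)
cell (5,1): code 1001 → (6.000,1.429)–(5.000,1.819)
cell (6,0): code 0010 → (6.000,0.579)–(6.305,1.000)
cell (6,1): code 0001 → (6.305,1.000)–(6.000,1.429)
total: 14 segments, chained into 2 closed loop(s), length Σ = 13.762427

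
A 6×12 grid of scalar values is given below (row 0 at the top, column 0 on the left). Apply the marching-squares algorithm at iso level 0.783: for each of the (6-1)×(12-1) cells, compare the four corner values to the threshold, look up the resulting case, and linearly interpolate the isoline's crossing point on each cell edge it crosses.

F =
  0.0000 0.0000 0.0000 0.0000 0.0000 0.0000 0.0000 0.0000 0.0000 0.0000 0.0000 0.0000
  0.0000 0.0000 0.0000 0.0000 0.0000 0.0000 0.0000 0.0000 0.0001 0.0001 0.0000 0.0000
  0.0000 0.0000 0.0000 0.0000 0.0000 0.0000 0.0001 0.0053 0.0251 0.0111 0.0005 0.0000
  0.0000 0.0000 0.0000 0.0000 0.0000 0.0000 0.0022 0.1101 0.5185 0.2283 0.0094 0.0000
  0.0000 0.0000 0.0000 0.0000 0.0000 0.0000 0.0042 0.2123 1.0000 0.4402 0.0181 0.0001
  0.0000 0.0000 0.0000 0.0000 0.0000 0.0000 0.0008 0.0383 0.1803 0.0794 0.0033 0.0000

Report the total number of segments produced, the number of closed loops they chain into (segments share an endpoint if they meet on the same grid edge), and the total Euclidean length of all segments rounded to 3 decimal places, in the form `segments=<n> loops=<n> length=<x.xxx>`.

cell (3,7): code 0100 → (3.549,8.000)–(4.000,7.725)
cell (3,8): code 1000 → (4.000,8.388)–(3.549,8.000)
cell (4,7): code 0010 → (4.000,7.725)–(4.265,8.000)
cell (4,8): code 0001 → (4.265,8.000)–(4.000,8.388)
total: 4 segments, chained into 1 closed loop(s), length Σ = 1.974132

segments=4 loops=1 length=1.974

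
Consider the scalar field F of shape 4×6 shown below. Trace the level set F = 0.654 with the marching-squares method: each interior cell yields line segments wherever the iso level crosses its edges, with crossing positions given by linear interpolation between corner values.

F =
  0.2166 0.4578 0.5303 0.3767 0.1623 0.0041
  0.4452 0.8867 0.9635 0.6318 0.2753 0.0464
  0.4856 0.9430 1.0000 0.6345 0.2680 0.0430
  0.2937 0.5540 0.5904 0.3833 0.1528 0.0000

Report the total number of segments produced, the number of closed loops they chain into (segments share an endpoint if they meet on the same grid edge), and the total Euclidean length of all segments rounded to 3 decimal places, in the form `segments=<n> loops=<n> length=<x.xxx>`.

segments=8 loops=1 length=8.201

cell (0,0): code 0100 → (0.457,1.000)–(1.000,0.473)
cell (0,1): code 1100 → (0.286,2.000)–(0.457,1.000)
cell (0,2): code 1000 → (1.000,2.933)–(0.286,2.000)
cell (1,0): code 0110 → (1.000,0.473)–(2.000,0.368)
cell (1,2): code 1001 → (2.000,2.947)–(1.000,2.933)
cell (2,0): code 0010 → (2.000,0.368)–(2.743,1.000)
cell (2,1): code 0011 → (2.743,1.000)–(2.845,2.000)
cell (2,2): code 0001 → (2.845,2.000)–(2.000,2.947)
total: 8 segments, chained into 1 closed loop(s), length Σ = 8.201015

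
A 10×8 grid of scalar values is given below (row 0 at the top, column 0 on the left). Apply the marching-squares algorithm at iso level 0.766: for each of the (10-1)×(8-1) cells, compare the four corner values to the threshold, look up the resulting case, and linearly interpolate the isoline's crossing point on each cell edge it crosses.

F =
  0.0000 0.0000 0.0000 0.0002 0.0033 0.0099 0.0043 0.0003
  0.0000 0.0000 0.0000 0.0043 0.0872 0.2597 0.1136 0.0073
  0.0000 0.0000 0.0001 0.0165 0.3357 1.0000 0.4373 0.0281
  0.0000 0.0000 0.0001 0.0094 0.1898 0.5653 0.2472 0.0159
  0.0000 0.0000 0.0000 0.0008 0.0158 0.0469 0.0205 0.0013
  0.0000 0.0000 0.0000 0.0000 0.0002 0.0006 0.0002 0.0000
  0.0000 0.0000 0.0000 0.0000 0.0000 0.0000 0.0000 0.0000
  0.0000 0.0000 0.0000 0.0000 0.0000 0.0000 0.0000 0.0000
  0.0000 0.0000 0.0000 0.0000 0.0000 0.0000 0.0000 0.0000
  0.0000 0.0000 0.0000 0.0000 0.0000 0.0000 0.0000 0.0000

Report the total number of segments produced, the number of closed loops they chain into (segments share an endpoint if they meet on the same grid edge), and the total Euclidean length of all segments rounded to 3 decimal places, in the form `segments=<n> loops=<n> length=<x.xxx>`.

segments=4 loops=1 length=2.319

cell (1,4): code 0100 → (1.684,5.000)–(2.000,4.648)
cell (1,5): code 1000 → (2.000,5.416)–(1.684,5.000)
cell (2,4): code 0010 → (2.000,4.648)–(2.538,5.000)
cell (2,5): code 0001 → (2.538,5.000)–(2.000,5.416)
total: 4 segments, chained into 1 closed loop(s), length Σ = 2.319157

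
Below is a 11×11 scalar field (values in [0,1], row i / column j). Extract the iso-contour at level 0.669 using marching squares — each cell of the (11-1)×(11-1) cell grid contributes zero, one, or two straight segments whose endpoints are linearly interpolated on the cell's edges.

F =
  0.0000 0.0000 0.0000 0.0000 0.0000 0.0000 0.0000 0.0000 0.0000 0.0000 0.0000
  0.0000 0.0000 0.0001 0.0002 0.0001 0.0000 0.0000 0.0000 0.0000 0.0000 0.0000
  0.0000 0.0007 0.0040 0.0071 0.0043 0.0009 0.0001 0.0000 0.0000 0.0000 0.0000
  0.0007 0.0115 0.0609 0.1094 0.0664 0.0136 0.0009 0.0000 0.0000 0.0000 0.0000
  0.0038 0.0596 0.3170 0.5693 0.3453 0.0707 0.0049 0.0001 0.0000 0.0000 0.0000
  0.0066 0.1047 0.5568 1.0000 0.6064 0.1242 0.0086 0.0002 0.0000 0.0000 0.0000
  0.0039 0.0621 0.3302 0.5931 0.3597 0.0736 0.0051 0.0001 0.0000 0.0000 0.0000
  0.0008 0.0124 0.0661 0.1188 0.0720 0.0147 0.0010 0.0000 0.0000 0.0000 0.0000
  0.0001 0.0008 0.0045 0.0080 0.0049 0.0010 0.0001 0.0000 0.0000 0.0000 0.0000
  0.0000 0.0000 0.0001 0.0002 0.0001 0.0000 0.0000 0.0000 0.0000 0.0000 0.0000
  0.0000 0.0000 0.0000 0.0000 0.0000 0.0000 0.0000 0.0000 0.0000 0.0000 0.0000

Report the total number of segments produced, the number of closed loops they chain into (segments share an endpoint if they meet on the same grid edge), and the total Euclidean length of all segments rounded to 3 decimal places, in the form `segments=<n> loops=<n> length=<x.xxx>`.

cell (4,2): code 0100 → (4.231,3.000)–(5.000,2.253)
cell (4,3): code 1000 → (5.000,3.841)–(4.231,3.000)
cell (5,2): code 0010 → (5.000,2.253)–(5.813,3.000)
cell (5,3): code 0001 → (5.813,3.000)–(5.000,3.841)
total: 4 segments, chained into 1 closed loop(s), length Σ = 4.485175

segments=4 loops=1 length=4.485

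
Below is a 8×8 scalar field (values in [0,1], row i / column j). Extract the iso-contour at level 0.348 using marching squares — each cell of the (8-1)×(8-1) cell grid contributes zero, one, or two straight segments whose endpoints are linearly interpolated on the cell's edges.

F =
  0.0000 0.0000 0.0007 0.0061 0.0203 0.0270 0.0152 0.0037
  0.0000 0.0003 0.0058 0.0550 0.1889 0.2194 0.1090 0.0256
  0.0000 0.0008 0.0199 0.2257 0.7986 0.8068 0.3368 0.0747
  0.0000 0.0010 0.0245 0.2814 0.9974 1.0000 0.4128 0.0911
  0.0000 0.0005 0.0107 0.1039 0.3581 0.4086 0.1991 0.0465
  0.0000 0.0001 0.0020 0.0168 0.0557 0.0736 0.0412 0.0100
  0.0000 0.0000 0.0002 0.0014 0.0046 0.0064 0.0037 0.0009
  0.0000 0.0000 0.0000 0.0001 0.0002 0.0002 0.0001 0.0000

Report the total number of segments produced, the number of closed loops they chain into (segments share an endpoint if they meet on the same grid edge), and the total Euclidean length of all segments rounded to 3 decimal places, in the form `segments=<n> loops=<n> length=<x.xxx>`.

cell (1,3): code 0100 → (1.261,4.000)–(2.000,3.213)
cell (1,4): code 1100 → (1.219,5.000)–(1.261,4.000)
cell (1,5): code 1000 → (2.000,5.976)–(1.219,5.000)
cell (2,3): code 0110 → (2.000,3.213)–(3.000,3.093)
cell (2,5): code 1101 → (2.147,6.000)–(2.000,5.976)
cell (2,6): code 1000 → (3.000,6.201)–(2.147,6.000)
cell (3,3): code 0110 → (3.000,3.093)–(4.000,3.960)
cell (3,5): code 1011 → (4.000,5.289)–(3.303,6.000)
cell (3,6): code 0001 → (3.303,6.000)–(3.000,6.201)
cell (4,3): code 0010 → (4.000,3.960)–(4.033,4.000)
cell (4,4): code 0011 → (4.033,4.000)–(4.181,5.000)
cell (4,5): code 0001 → (4.181,5.000)–(4.000,5.289)
total: 12 segments, chained into 1 closed loop(s), length Σ = 9.449869

segments=12 loops=1 length=9.450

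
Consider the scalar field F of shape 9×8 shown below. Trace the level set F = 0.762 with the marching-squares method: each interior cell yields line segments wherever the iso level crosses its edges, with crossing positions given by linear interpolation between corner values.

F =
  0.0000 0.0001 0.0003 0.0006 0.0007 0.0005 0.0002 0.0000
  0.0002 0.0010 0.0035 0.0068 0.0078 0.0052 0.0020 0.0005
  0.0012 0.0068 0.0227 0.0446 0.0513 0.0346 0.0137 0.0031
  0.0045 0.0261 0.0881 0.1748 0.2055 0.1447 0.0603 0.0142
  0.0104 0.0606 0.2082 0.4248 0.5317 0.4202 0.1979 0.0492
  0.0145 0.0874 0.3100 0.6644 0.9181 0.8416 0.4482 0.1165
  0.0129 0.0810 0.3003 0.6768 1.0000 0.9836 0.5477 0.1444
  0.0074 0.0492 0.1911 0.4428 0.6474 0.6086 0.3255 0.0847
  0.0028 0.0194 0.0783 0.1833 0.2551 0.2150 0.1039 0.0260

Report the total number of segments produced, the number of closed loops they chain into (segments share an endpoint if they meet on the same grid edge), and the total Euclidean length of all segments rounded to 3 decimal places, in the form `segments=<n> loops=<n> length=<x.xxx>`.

cell (4,3): code 0100 → (4.596,4.000)–(5.000,3.385)
cell (4,4): code 1100 → (4.811,5.000)–(4.596,4.000)
cell (4,5): code 1000 → (5.000,5.202)–(4.811,5.000)
cell (5,3): code 0110 → (5.000,3.385)–(6.000,3.264)
cell (5,5): code 1001 → (6.000,5.508)–(5.000,5.202)
cell (6,3): code 0010 → (6.000,3.264)–(6.675,4.000)
cell (6,4): code 0011 → (6.675,4.000)–(6.591,5.000)
cell (6,5): code 0001 → (6.591,5.000)–(6.000,5.508)
total: 8 segments, chained into 1 closed loop(s), length Σ = 6.870804

segments=8 loops=1 length=6.871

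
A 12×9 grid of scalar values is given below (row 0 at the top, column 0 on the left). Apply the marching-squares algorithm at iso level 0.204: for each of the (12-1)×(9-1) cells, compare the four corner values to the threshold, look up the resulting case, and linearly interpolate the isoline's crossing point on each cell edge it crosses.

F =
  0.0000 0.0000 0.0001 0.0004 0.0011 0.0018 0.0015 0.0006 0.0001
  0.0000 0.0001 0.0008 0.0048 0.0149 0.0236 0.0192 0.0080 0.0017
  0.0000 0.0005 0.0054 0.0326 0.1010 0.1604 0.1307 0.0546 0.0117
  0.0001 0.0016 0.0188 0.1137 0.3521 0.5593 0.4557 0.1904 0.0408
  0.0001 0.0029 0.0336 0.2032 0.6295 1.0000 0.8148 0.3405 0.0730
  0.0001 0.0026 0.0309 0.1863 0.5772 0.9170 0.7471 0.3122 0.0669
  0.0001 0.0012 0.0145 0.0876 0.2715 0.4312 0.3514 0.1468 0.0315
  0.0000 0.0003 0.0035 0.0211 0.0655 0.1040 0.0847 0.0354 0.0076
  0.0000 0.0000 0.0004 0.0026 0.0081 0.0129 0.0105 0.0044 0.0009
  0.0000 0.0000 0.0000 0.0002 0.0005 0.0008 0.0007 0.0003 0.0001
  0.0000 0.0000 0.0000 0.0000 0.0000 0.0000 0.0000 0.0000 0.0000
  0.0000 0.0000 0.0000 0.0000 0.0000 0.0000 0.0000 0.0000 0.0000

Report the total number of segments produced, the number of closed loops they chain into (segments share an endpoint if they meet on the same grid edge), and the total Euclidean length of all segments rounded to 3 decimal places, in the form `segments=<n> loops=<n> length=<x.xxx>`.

cell (2,3): code 0100 → (2.410,4.000)–(3.000,3.379)
cell (2,4): code 1100 → (2.109,5.000)–(2.410,4.000)
cell (2,5): code 1100 → (2.226,6.000)–(2.109,5.000)
cell (2,6): code 1000 → (3.000,6.949)–(2.226,6.000)
cell (3,3): code 0110 → (3.000,3.379)–(4.000,3.002)
cell (3,6): code 1101 → (3.091,7.000)–(3.000,6.949)
cell (3,7): code 1000 → (4.000,7.510)–(3.091,7.000)
cell (4,3): code 0110 → (4.000,3.002)–(5.000,3.045)
cell (4,7): code 1001 → (5.000,7.441)–(4.000,7.510)
cell (5,3): code 0110 → (5.000,3.045)–(6.000,3.633)
cell (5,6): code 1011 → (6.000,6.720)–(5.654,7.000)
cell (5,7): code 0001 → (5.654,7.000)–(5.000,7.441)
cell (6,3): code 0010 → (6.000,3.633)–(6.328,4.000)
cell (6,4): code 0011 → (6.328,4.000)–(6.694,5.000)
cell (6,5): code 0011 → (6.694,5.000)–(6.553,6.000)
cell (6,6): code 0001 → (6.553,6.000)–(6.000,6.720)
total: 16 segments, chained into 1 closed loop(s), length Σ = 14.219941

segments=16 loops=1 length=14.220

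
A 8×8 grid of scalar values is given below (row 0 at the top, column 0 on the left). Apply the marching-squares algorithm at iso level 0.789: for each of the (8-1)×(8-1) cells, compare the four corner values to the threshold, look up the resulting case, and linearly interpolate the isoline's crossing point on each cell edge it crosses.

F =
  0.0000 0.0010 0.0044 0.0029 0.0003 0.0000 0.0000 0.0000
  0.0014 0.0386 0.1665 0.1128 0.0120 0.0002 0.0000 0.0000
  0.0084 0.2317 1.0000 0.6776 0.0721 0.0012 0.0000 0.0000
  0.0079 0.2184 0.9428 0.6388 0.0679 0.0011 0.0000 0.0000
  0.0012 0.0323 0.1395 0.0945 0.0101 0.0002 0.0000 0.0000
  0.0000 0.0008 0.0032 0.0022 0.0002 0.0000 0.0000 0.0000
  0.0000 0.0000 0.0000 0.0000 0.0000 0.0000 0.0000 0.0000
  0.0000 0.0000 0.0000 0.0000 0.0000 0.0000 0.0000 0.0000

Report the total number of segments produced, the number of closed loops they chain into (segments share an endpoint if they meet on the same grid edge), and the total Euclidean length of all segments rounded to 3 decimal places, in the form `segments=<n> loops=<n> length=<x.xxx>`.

cell (1,1): code 0100 → (1.747,2.000)–(2.000,1.725)
cell (1,2): code 1000 → (2.000,2.654)–(1.747,2.000)
cell (2,1): code 0110 → (2.000,1.725)–(3.000,1.788)
cell (2,2): code 1001 → (3.000,2.506)–(2.000,2.654)
cell (3,1): code 0010 → (3.000,1.788)–(3.191,2.000)
cell (3,2): code 0001 → (3.191,2.000)–(3.000,2.506)
total: 6 segments, chained into 1 closed loop(s), length Σ = 3.914969

segments=6 loops=1 length=3.915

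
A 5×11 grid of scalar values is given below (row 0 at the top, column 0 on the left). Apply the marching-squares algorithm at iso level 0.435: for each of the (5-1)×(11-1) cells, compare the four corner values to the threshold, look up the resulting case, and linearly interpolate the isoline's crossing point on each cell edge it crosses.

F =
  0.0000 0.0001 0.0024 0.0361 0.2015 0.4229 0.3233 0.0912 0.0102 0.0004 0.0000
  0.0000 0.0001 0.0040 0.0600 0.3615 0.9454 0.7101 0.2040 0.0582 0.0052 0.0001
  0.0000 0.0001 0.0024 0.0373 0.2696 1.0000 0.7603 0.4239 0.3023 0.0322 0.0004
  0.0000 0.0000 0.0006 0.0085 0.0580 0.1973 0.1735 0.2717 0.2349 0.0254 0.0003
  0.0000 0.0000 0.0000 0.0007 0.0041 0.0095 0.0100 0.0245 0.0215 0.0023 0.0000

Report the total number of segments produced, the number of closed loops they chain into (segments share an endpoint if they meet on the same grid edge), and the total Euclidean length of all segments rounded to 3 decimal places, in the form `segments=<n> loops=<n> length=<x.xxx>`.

segments=8 loops=1 length=8.503

cell (0,4): code 0100 → (0.023,5.000)–(1.000,4.126)
cell (0,5): code 1100 → (0.289,6.000)–(0.023,5.000)
cell (0,6): code 1000 → (1.000,6.544)–(0.289,6.000)
cell (1,4): code 0110 → (1.000,4.126)–(2.000,4.226)
cell (1,6): code 1001 → (2.000,6.967)–(1.000,6.544)
cell (2,4): code 0010 → (2.000,4.226)–(2.704,5.000)
cell (2,5): code 0011 → (2.704,5.000)–(2.554,6.000)
cell (2,6): code 0001 → (2.554,6.000)–(2.000,6.967)
total: 8 segments, chained into 1 closed loop(s), length Σ = 8.503281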